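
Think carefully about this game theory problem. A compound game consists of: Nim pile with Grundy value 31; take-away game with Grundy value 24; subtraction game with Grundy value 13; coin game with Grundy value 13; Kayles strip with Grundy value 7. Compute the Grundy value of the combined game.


By the Sprague-Grundy theorem, the Grundy value of a sum of games is the XOR of individual Grundy values.
Nim pile: Grundy value = 31. Running XOR: 0 XOR 31 = 31
take-away game: Grundy value = 24. Running XOR: 31 XOR 24 = 7
subtraction game: Grundy value = 13. Running XOR: 7 XOR 13 = 10
coin game: Grundy value = 13. Running XOR: 10 XOR 13 = 7
Kayles strip: Grundy value = 7. Running XOR: 7 XOR 7 = 0
The combined Grundy value is 0.

0


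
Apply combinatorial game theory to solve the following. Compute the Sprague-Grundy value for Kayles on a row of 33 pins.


Kayles: a move removes 1 or 2 adjacent pins from a contiguous row.
Removing pins from a row of k leaves two independent rows (a, b) with a + b = k - 1 (one pin) or a + b = k - 2 (two pins); an end removal gives a = 0.
By Sprague-Grundy, G(k) = mex{ G(a) XOR G(b) } over all these splits. G(0) = 0.
G(1): splits (0,0):0^0=0 -> mex({0}) = 1
G(2): splits (0,1):0^1=1 (0,0):0^0=0 -> mex({0, 1}) = 2
G(3): splits (0,2):0^2=2 (1,1):1^1=0 (0,1):0^1=1 -> mex({0, 1, 2}) = 3
G(4): splits (0,3):0^3=3 (1,2):1^2=3 (0,2):0^2=2 (1,1):1^1=0 -> mex({0, 2, 3}) = 1
G(5): splits (0,4):0^1=1 (1,3):1^3=2 (2,2):2^2=0 (0,3):0^3=3 (1,2):1^2=3 -> mex({0, 1, 2, 3}) = 4
G(6) = mex({0, 1, 2, 4}) = 3
G(7) = mex({0, 1, 3, 4, 5}) = 2
G(8) = mex({0, 2, 3, 5, 6}) = 1
G(9) = mex({0, 1, 2, 3, 6, 7}) = 4
G(10) = mex({0, 1, 3, 4, 5, 7}) = 2
G(11) = mex({0, 1, 2, 3, 4, 5}) = 6
G(12) = mex({0, 1, 2, 3, 5, 6, 7}) = 4
G(13) = mex({0, 2, 3, 4, 6, 7}) = 1
G(14) = mex({0, 1, 4, 5, 6, 7}) = 2
G(15) = mex({0, 1, 2, 3, 4, 5, 6}) = 7
G(16) = mex({0, 2, 3, 5, 6, 7}) = 1
G(17) = mex({0, 1, 2, 3, 5, 6, 7}) = 4
G(18) = mex({0, 1, 2, 4, 5, 6}) = 3
G(19) = mex({0, 1, 3, 4, 5, 7}) = 2
G(20) = mex({0, 2, 3, 4, 5, 6, 7}) = 1
G(21) = mex({0, 1, 2, 3, 5, 6, 7}) = 4
G(22) = mex({0, 1, 2, 3, 4, 5, 7}) = 6
G(23) = mex({0, 1, 2, 3, 4, 5, 6}) = 7
G(24) = mex({0, 1, 2, 3, 5, 6, 7}) = 4
G(25) = mex({0, 2, 3, 4, 6, 7}) = 1
G(26) = mex({0, 1, 3, 4, 5, 6, 7}) = 2
G(27) = mex({0, 1, 2, 3, 4, 5, 6, 7}) = 8
G(28) = mex({0, 1, 2, 3, 4, 6, 7, 8}) = 5
G(29) = mex({0, 1, 2, 3, 5, 6, 7, 8, 9}) = 4
G(30) = mex({0, 1, 2, 3, 4, 5, 6, 9, 10}) = 7
G(31) = mex({0, 1, 3, 4, 5, 7, 10, 11}) = 2
G(32) = mex({0, 2, 3, 4, 5, 6, 7, 9, 11}) = 1
G(33) = mex({0, 1, 2, 3, 4, 5, 6, 7, 9, 12}) = 8
Therefore G(33) = 8.

8


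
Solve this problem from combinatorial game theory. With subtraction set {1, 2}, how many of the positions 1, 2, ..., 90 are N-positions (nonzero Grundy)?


Subtraction set S = {1, 2}, so G(n) = n mod 3.
G(n) = 0 when n is a multiple of 3.
Multiples of 3 in [1, 90]: 30
N-positions (nonzero Grundy) = 90 - 30 = 60

60


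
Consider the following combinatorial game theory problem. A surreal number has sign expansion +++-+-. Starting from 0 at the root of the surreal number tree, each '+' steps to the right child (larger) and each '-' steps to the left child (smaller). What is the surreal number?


Sign expansion: +++-+-
Rule: track bounds (lo, hi), initially (-inf, +inf). On '+', the current value becomes lo and we move to the simplest number in (value, hi): value + 1 if hi = +inf, otherwise the midpoint (value + hi)/2. On '-', the current value becomes hi and we move to value - 1 if lo = -inf, otherwise the midpoint (lo + value)/2.
Start at 0.
Step 1: sign = +, move right. Bounds: (0, +inf). Value = 1
Step 2: sign = +, move right. Bounds: (1, +inf). Value = 2
Step 3: sign = +, move right. Bounds: (2, +inf). Value = 3
Step 4: sign = -, move left. Bounds: (2, 3). Value = 5/2
Step 5: sign = +, move right. Bounds: (5/2, 3). Value = 11/4
Step 6: sign = -, move left. Bounds: (5/2, 11/4). Value = 21/8
The surreal number with sign expansion +++-+- is 21/8.

21/8


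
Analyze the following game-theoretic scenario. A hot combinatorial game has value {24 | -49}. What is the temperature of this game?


The game is {24 | -49}, a switch {a | b} with numbers a > b.
Cooling {a | b} by t gives {a - t | b + t}, which stops being hot when a - t = b + t, i.e. at t = (a - b)/2. So the temperature of a switch is (a - b)/2.
Temperature = (Left option - Right option) / 2
= (24 - (-49)) / 2
= 73 / 2
= 73/2

73/2


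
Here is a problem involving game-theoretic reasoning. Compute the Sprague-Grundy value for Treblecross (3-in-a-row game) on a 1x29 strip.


Treblecross: place X on empty cells; 3-in-a-row wins.
Playing within two cells of an existing X lets the opponent win at once, so sensible play treats the cells i-2..i+2 around each X as dead. The player left with no safe cell loses, so this is a normal-play take-away game on strips of safe cells.
Placing X at cell i (0-indexed) of a strip of k safe cells leaves independent strips of sizes max(0, i-2) and max(0, k-i-3). Hence G(k) = mex{ G(max(0,i-2)) XOR G(max(0,k-i-3)) : 0 <= i < k }, with G(0) = 0.
G(1): splits (0,0):0^0=0 -> mex({0}) = 1
G(2): splits (0,0):0^0=0 -> mex({0}) = 1
G(3): splits (0,0):0^0=0 -> mex({0}) = 1
G(4): splits (0,1):0^1=1 (0,0):0^0=0 -> mex({0, 1}) = 2
G(5): splits (0,2):0^1=1 (0,1):0^1=1 (0,0):0^0=0 -> mex({0, 1}) = 2
G(6) = mex({1}) = 0
G(7) = mex({0, 1, 2}) = 3
G(8) = mex({0, 1, 2}) = 3
G(9) = mex({0, 2}) = 1
G(10) = mex({0, 2, 3}) = 1
G(11) = mex({0, 3}) = 1
G(12) = mex({1, 3}) = 0
G(13) = mex({0, 1, 2, 3}) = 4
G(14) = mex({0, 1, 2}) = 3
G(15) = mex({0, 1, 2}) = 3
G(16) = mex({0, 1, 2, 4}) = 3
G(17) = mex({0, 1, 3, 4}) = 2
G(18) = mex({0, 1, 3, 4}) = 2
G(19) = mex({0, 1, 3, 5}) = 2
G(20) = mex({0, 1, 2, 3, 5}) = 4
G(21) = mex({0, 1, 2, 3, 5}) = 4
G(22) = mex({1, 2, 6}) = 0
G(23) = mex({0, 1, 2, 3, 4, 6}) = 5
G(24) = mex({0, 1, 2, 3, 4}) = 5
G(25) = mex({0, 1, 3, 4, 7}) = 2
G(26) = mex({0, 1, 3, 4, 5, 7}) = 2
G(27) = mex({0, 1, 3, 5}) = 2
G(28) = mex({0, 1, 2, 5}) = 3
G(29) = mex({0, 1, 2, 4, 5, 6}) = 3
Therefore G(29) = 3.

3


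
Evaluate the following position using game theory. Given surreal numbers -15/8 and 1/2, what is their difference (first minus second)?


x = -15/8, y = 1/2
Converting to common denominator: 8
x = -15/8, y = 4/8
x - y = -15/8 - 1/2 = -19/8

-19/8


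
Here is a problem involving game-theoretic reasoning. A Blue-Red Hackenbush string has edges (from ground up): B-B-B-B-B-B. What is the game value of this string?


Edges (from ground): B-B-B-B-B-B
By Berlekamp's sign-expansion rule, a Blue-Red Hackenbush stalk has the value of the surreal number whose sign sequence is the edge sequence with B -> + and R -> -.
Sign sequence: ++++++
Trace the sign expansion in the surreal number tree, starting from 0:
Edge 1: B (sign +) -> bounds (0, +inf), value = 1
Edge 2: B (sign +) -> bounds (1, +inf), value = 2
Edge 3: B (sign +) -> bounds (2, +inf), value = 3
Edge 4: B (sign +) -> bounds (3, +inf), value = 4
Edge 5: B (sign +) -> bounds (4, +inf), value = 5
Edge 6: B (sign +) -> bounds (5, +inf), value = 6
Game value = 6

6


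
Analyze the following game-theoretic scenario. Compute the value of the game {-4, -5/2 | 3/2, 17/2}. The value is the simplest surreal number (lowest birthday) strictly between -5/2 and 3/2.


Left options: {-4, -5/2}, max = -5/2
Right options: {3/2, 17/2}, min = 3/2
All options are numbers and max(Left) < min(Right), so by the simplicity theorem the value is the simplest (earliest-born) number strictly between -5/2 and 3/2.
Integers -2 through 1 all lie strictly between -5/2 and 3/2.
Among integers, the simplest (lowest birthday = smallest |n|; 0 is born on day 0, +-n on day n) is 0.
No non-integer in the interval can be simpler: if x is a non-integer in the interval, then floor(x) or ceil(x) also lies in the interval (the interval contains an integer), and both are proper prefixes of x's sign expansion, i.e. born earlier. So the game value is 0.
Game value = 0

0


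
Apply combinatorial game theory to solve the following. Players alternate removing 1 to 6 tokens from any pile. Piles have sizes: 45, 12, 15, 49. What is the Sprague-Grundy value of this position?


Subtraction set: {1, 2, 3, 4, 5, 6}
For this subtraction set, G(n) = n mod 7 (period = max + 1 = 7).
Pile 1 (size 45): G(45) = 45 mod 7 = 3
Pile 2 (size 12): G(12) = 12 mod 7 = 5
Pile 3 (size 15): G(15) = 15 mod 7 = 1
Pile 4 (size 49): G(49) = 49 mod 7 = 0
Total Grundy value = XOR of all: 3 XOR 5 XOR 1 XOR 0 = 7

7


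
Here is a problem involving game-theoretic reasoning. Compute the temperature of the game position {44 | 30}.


The game is {44 | 30}, a switch {a | b} with numbers a > b.
Cooling {a | b} by t gives {a - t | b + t}, which stops being hot when a - t = b + t, i.e. at t = (a - b)/2. So the temperature of a switch is (a - b)/2.
Temperature = (Left option - Right option) / 2
= (44 - (30)) / 2
= 14 / 2
= 7

7


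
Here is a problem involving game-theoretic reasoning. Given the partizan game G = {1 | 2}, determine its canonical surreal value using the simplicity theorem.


Left options: {1}, max = 1
Right options: {2}, min = 2
All options are numbers and max(Left) < min(Right), so by the simplicity theorem the value is the simplest (earliest-born) number strictly between 1 and 2.
No integer lies strictly between 1 and 2, so the value is the dyadic rational m/2^k in the interval with the smallest k (then m odd); search k = 1, 2, ...:
Denominator 2: 3/2 lies strictly between 1 and 2 -- found.
The simplest number in the interval is 3/2.
Game value = 3/2

3/2


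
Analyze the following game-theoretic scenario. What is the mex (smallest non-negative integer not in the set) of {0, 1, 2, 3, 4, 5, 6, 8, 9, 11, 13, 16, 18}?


Set = {0, 1, 2, 3, 4, 5, 6, 8, 9, 11, 13, 16, 18}
0 is in the set.
1 is in the set.
2 is in the set.
3 is in the set.
4 is in the set.
5 is in the set.
6 is in the set.
7 is NOT in the set. This is the mex.
mex = 7

7


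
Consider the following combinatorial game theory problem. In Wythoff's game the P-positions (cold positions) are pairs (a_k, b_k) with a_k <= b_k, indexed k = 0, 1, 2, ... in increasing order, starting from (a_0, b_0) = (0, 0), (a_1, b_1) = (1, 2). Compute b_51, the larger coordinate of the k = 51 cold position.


By Wythoff's theorem, a_k = floor(k * phi) and b_k = floor(k * phi^2) = a_k + k, where phi = (1 + sqrt(5))/2 is the golden ratio.
phi = (1 + sqrt(5))/2 = 1.618034
phi^2 = phi + 1 = 2.618034
k = 51
k * phi^2 = 51 * 2.618034 = 133.519733
b_51 = floor(k * phi^2) = 133 (check: a_51 + k = 82 + 51 = 133)

133


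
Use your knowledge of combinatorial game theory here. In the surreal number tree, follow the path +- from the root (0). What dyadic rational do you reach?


Sign expansion: +-
Rule: track bounds (lo, hi), initially (-inf, +inf). On '+', the current value becomes lo and we move to the simplest number in (value, hi): value + 1 if hi = +inf, otherwise the midpoint (value + hi)/2. On '-', the current value becomes hi and we move to value - 1 if lo = -inf, otherwise the midpoint (lo + value)/2.
Start at 0.
Step 1: sign = +, move right. Bounds: (0, +inf). Value = 1
Step 2: sign = -, move left. Bounds: (0, 1). Value = 1/2
The surreal number with sign expansion +- is 1/2.

1/2


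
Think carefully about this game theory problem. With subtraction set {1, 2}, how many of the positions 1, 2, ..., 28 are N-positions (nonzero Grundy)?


Subtraction set S = {1, 2}, so G(n) = n mod 3.
G(n) = 0 when n is a multiple of 3.
Multiples of 3 in [1, 28]: 9
N-positions (nonzero Grundy) = 28 - 9 = 19

19


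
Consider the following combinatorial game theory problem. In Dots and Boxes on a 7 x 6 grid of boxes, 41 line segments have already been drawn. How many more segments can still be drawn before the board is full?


Grid: 7 x 6 boxes, i.e. 8 rows and 7 columns of dots.
Horizontal edges: (rows + 1) * cols = 8 * 6 = 48
Vertical edges: rows * (cols + 1) = 7 * 7 = 49
Total edges: 48 + 49 = 97
Edges drawn: 41
Remaining: 97 - 41 = 56

56


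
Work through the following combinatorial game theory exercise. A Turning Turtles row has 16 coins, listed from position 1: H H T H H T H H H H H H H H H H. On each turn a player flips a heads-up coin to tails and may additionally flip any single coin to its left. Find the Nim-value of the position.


Coins: H H T H H T H H H H H H H H H H
Key fact: a single head at position k behaves exactly like a Nim heap of size k (turning it to T and optionally flipping a coin at j < k corresponds to moving the heap from k to j, or to 0), and heads combine as a disjunctive sum (two heads at the same place would cancel, matching j XOR j = 0). So the Nim-value is the XOR of the 1-indexed positions of the heads.
Face-up positions (1-indexed): [1, 2, 4, 5, 7, 8, 9, 10, 11, 12, 13, 14, 15, 16]
XOR 0 with 1: 0 XOR 1 = 1
XOR 1 with 2: 1 XOR 2 = 3
XOR 3 with 4: 3 XOR 4 = 7
XOR 7 with 5: 7 XOR 5 = 2
XOR 2 with 7: 2 XOR 7 = 5
XOR 5 with 8: 5 XOR 8 = 13
XOR 13 with 9: 13 XOR 9 = 4
XOR 4 with 10: 4 XOR 10 = 14
XOR 14 with 11: 14 XOR 11 = 5
XOR 5 with 12: 5 XOR 12 = 9
XOR 9 with 13: 9 XOR 13 = 4
XOR 4 with 14: 4 XOR 14 = 10
XOR 10 with 15: 10 XOR 15 = 5
XOR 5 with 16: 5 XOR 16 = 21
Nim-value = 21

21


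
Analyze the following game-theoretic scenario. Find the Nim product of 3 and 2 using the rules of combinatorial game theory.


Nim multiplication is bilinear over XOR: (u XOR v) * w = (u*w) XOR (v*w).
So we split each operand into its bit components and XOR the pairwise Nim products.
3 = 1 + 2 (as XOR of powers of 2).
2 = 2 (as XOR of powers of 2).
Using the standard Nim-product table on single bits:
  2*2 = 3,   2*4 = 8,   2*8 = 12,
  4*4 = 6,   4*8 = 11,  8*8 = 13,
and  1*x = x (identity), k*l = l*k (commutative).
Pairwise Nim products:
  1 * 2 = 2
  2 * 2 = 3
XOR them: 2 XOR 3 = 1.
Result: 3 * 2 = 1 (in Nim).

1


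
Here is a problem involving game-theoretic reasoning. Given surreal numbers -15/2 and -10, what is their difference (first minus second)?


x = -15/2, y = -10
Converting to common denominator: 2
x = -15/2, y = -20/2
x - y = -15/2 - -10 = 5/2

5/2


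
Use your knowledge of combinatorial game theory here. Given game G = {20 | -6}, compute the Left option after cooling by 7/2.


Original game: {20 | -6} (a switch {a | b} with a > b).
Cooling by t (for t below the temperature (a - b)/2 = 13) taxes each move by t: {a | b} cooled by t is {a - t | b + t}.
Cooling amount: t = 7/2
Cooled Left option: 20 - 7/2 = 33/2
Cooled Right option: -6 + 7/2 = -5/2
Cooled game: {33/2 | -5/2}
Left option = 33/2

33/2


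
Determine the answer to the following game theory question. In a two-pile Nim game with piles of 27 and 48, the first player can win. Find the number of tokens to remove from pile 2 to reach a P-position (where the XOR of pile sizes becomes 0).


Piles: 27 and 48
Current XOR: 27 XOR 48 = 43 (non-zero, so this is an N-position).
To make the XOR zero, we need to find a move that balances the piles.
For pile 2 (size 48): target = 48 XOR 43 = 27
We reduce pile 2 from 48 to 27.
Tokens removed: 48 - 27 = 21
Verification: 27 XOR 27 = 0

21


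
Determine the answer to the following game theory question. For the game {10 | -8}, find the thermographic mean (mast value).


Game = {10 | -8}, a switch {a | b} with numbers a > b.
Its thermograph has left wall a - t and right wall b + t, which meet at t = (a - b)/2, where both equal (a + b)/2. So the mast (mean value) is at (a + b)/2.
Mean = (10 + (-8))/2 = 2/2 = 1

1


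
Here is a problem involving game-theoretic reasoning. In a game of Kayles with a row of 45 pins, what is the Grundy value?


Kayles: a move removes 1 or 2 adjacent pins from a contiguous row.
Removing pins from a row of k leaves two independent rows (a, b) with a + b = k - 1 (one pin) or a + b = k - 2 (two pins); an end removal gives a = 0.
By Sprague-Grundy, G(k) = mex{ G(a) XOR G(b) } over all these splits. G(0) = 0.
G(1): splits (0,0):0^0=0 -> mex({0}) = 1
G(2): splits (0,1):0^1=1 (0,0):0^0=0 -> mex({0, 1}) = 2
G(3): splits (0,2):0^2=2 (1,1):1^1=0 (0,1):0^1=1 -> mex({0, 1, 2}) = 3
G(4): splits (0,3):0^3=3 (1,2):1^2=3 (0,2):0^2=2 (1,1):1^1=0 -> mex({0, 2, 3}) = 1
G(5): splits (0,4):0^1=1 (1,3):1^3=2 (2,2):2^2=0 (0,3):0^3=3 (1,2):1^2=3 -> mex({0, 1, 2, 3}) = 4
G(6) = mex({0, 1, 2, 4}) = 3
G(7) = mex({0, 1, 3, 4, 5}) = 2
G(8) = mex({0, 2, 3, 5, 6}) = 1
G(9) = mex({0, 1, 2, 3, 6, 7}) = 4
G(10) = mex({0, 1, 3, 4, 5, 7}) = 2
G(11) = mex({0, 1, 2, 3, 4, 5}) = 6
G(12) = mex({0, 1, 2, 3, 5, 6, 7}) = 4
G(13) = mex({0, 2, 3, 4, 6, 7}) = 1
G(14) = mex({0, 1, 4, 5, 6, 7}) = 2
G(15) = mex({0, 1, 2, 3, 4, 5, 6}) = 7
G(16) = mex({0, 2, 3, 5, 6, 7}) = 1
G(17) = mex({0, 1, 2, 3, 5, 6, 7}) = 4
G(18) = mex({0, 1, 2, 4, 5, 6}) = 3
G(19) = mex({0, 1, 3, 4, 5, 7}) = 2
G(20) = mex({0, 2, 3, 4, 5, 6, 7}) = 1
G(21) = mex({0, 1, 2, 3, 5, 6, 7}) = 4
G(22) = mex({0, 1, 2, 3, 4, 5, 7}) = 6
G(23) = mex({0, 1, 2, 3, 4, 5, 6}) = 7
G(24) = mex({0, 1, 2, 3, 5, 6, 7}) = 4
G(25) = mex({0, 2, 3, 4, 6, 7}) = 1
G(26) = mex({0, 1, 3, 4, 5, 6, 7}) = 2
G(27) = mex({0, 1, 2, 3, 4, 5, 6, 7}) = 8
G(28) = mex({0, 1, 2, 3, 4, 6, 7, 8}) = 5
G(29) = mex({0, 1, 2, 3, 5, 6, 7, 8, 9}) = 4
G(30) = mex({0, 1, 2, 3, 4, 5, 6, 9, 10}) = 7
G(31) = mex({0, 1, 3, 4, 5, 7, 10, 11}) = 2
G(32) = mex({0, 2, 3, 4, 5, 6, 7, 9, 11}) = 1
G(33) = mex({0, 1, 2, 3, 4, 5, 6, 7, 9, 12}) = 8
G(34) = mex({0, 1, 2, 3, 4, 5, 7, 8, 11, 12}) = 6
G(35) = mex({0, 1, 2, 3, 4, 5, 6, 8, 9, 10, 11}) = 7
G(36) = mex({0, 1, 2, 3, 5, 6, 7, 9, 10}) = 4
G(37) = mex({0, 2, 3, 4, 6, 7, 9, 10, 11, 12}) = 1
G(38) = mex({0, 1, 3, 4, 5, 6, 7, 9, 10, 11, 12}) = 2
G(39) = mex({0, 1, 2, 4, 5, 6, 7, 9, 10, 12, 14}) = 3
G(40) = mex({0, 2, 3, 4, 6, 7, 11, 12, 14}) = 1
G(41) = mex({0, 1, 2, 3, 5, 6, 7, 9, 10, 11, 12}) = 4
G(42) = mex({0, 1, 2, 3, 4, 5, 6, 9, 10}) = 7
G(43) = mex({0, 1, 3, 4, 5, 7, 9, 10, 12, 15}) = 2
G(44) = mex({0, 2, 3, 4, 5, 6, 7, 9, 10, 12, 15}) = 1
G(45) = mex({0, 1, 2, 3, 4, 5, 6, 7, 9, 10, 12, 14}) = 8
Therefore G(45) = 8.

8


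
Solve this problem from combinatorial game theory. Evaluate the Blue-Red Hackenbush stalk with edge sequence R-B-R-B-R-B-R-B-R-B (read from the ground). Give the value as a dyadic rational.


Edges (from ground): R-B-R-B-R-B-R-B-R-B
By Berlekamp's sign-expansion rule, a Blue-Red Hackenbush stalk has the value of the surreal number whose sign sequence is the edge sequence with B -> + and R -> -.
Sign sequence: -+-+-+-+-+
Trace the sign expansion in the surreal number tree, starting from 0:
Edge 1: R (sign -) -> bounds (-inf, 0), value = -1
Edge 2: B (sign +) -> bounds (-1, 0), value = -1/2
Edge 3: R (sign -) -> bounds (-1, -1/2), value = -3/4
Edge 4: B (sign +) -> bounds (-3/4, -1/2), value = -5/8
Edge 5: R (sign -) -> bounds (-3/4, -5/8), value = -11/16
Edge 6: B (sign +) -> bounds (-11/16, -5/8), value = -21/32
Edge 7: R (sign -) -> bounds (-11/16, -21/32), value = -43/64
Edge 8: B (sign +) -> bounds (-43/64, -21/32), value = -85/128
Edge 9: R (sign -) -> bounds (-43/64, -85/128), value = -171/256
Edge 10: B (sign +) -> bounds (-171/256, -85/128), value = -341/512
Game value = -341/512

-341/512


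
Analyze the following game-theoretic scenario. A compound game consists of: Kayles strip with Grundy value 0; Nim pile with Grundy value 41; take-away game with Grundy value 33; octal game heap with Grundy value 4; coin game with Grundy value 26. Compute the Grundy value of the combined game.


By the Sprague-Grundy theorem, the Grundy value of a sum of games is the XOR of individual Grundy values.
Kayles strip: Grundy value = 0. Running XOR: 0 XOR 0 = 0
Nim pile: Grundy value = 41. Running XOR: 0 XOR 41 = 41
take-away game: Grundy value = 33. Running XOR: 41 XOR 33 = 8
octal game heap: Grundy value = 4. Running XOR: 8 XOR 4 = 12
coin game: Grundy value = 26. Running XOR: 12 XOR 26 = 22
The combined Grundy value is 22.

22


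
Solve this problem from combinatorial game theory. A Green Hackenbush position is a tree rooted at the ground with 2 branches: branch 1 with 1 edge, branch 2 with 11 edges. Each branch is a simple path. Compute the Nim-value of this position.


The tree has 2 branches from the ground vertex.
In Green Hackenbush, the Nim-value of a simple path of length k is k.
Branch 1: length 1, Nim-value = 1
Branch 2: length 11, Nim-value = 11
Total Nim-value = XOR of all branch values:
0 XOR 1 = 1
1 XOR 11 = 10
Nim-value of the tree = 10

10


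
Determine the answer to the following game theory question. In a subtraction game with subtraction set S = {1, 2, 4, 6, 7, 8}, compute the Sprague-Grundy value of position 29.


The subtraction set is S = {1, 2, 4, 6, 7, 8}.
G(k) = mex{ G(k - s) : s in S, s <= k }. We compute iteratively: G(0) = 0.
G(1) = mex({0}) = 1
G(2) = mex({0, 1}) = 2
G(3) = mex({1, 2}) = 0
G(4) = mex({0, 2}) = 1
G(5) = mex({0, 1}) = 2
G(6) = mex({0, 1, 2}) = 3
G(7) = mex({0, 1, 2, 3}) = 4
G(8) = mex({0, 1, 2, 3, 4}) = 5
G(9) = mex({0, 1, 2, 4, 5}) = 3
G(10) = mex({0, 1, 2, 3, 5}) = 4
G(11) = mex({0, 1, 2, 3, 4}) = 5
G(12) = mex({1, 2, 3, 4, 5}) = 0
G(13) = mex({0, 2, 3, 4, 5}) = 1
G(14) = mex({0, 1, 3, 4, 5}) = 2
G(15) = mex({1, 2, 3, 4, 5}) = 0
G(16) = mex({0, 2, 3, 4, 5}) = 1
G(17) = mex({0, 1, 3, 4, 5}) = 2
G(18) = mex({0, 1, 2, 4, 5}) = 3
G(19) = mex({0, 1, 2, 3, 5}) = 4
Observe that G(12)..G(19) = 0, 1, 2, 0, 1, 2, 3, 4 repeats G(0)..G(7) = 0, 1, 2, 0, 1, 2, 3, 4.
For k >= max(S) = 8, G(k) is determined by the previous 8 values G(k-8)..G(k-1); a window of 8 consecutive values has recurred shifted by 12, so by induction G(k + 12) = G(k) for all k >= 0: the sequence is periodic from the start with period 12.
One period: G(0..11) = 0, 1, 2, 0, 1, 2, 3, 4, 5, 3, 4, 5.
29 mod 12 = 5, so G(29) = G(5) = 2.

2


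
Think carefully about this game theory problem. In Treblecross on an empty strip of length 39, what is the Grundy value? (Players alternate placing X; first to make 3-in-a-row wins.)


Treblecross: place X on empty cells; 3-in-a-row wins.
Playing within two cells of an existing X lets the opponent win at once, so sensible play treats the cells i-2..i+2 around each X as dead. The player left with no safe cell loses, so this is a normal-play take-away game on strips of safe cells.
Placing X at cell i (0-indexed) of a strip of k safe cells leaves independent strips of sizes max(0, i-2) and max(0, k-i-3). Hence G(k) = mex{ G(max(0,i-2)) XOR G(max(0,k-i-3)) : 0 <= i < k }, with G(0) = 0.
G(1): splits (0,0):0^0=0 -> mex({0}) = 1
G(2): splits (0,0):0^0=0 -> mex({0}) = 1
G(3): splits (0,0):0^0=0 -> mex({0}) = 1
G(4): splits (0,1):0^1=1 (0,0):0^0=0 -> mex({0, 1}) = 2
G(5): splits (0,2):0^1=1 (0,1):0^1=1 (0,0):0^0=0 -> mex({0, 1}) = 2
G(6) = mex({1}) = 0
G(7) = mex({0, 1, 2}) = 3
G(8) = mex({0, 1, 2}) = 3
G(9) = mex({0, 2}) = 1
G(10) = mex({0, 2, 3}) = 1
G(11) = mex({0, 3}) = 1
G(12) = mex({1, 3}) = 0
G(13) = mex({0, 1, 2, 3}) = 4
G(14) = mex({0, 1, 2}) = 3
G(15) = mex({0, 1, 2}) = 3
G(16) = mex({0, 1, 2, 4}) = 3
G(17) = mex({0, 1, 3, 4}) = 2
G(18) = mex({0, 1, 3, 4}) = 2
G(19) = mex({0, 1, 3, 5}) = 2
G(20) = mex({0, 1, 2, 3, 5}) = 4
G(21) = mex({0, 1, 2, 3, 5}) = 4
G(22) = mex({1, 2, 6}) = 0
G(23) = mex({0, 1, 2, 3, 4, 6}) = 5
G(24) = mex({0, 1, 2, 3, 4}) = 5
G(25) = mex({0, 1, 3, 4, 7}) = 2
G(26) = mex({0, 1, 3, 4, 5, 7}) = 2
G(27) = mex({0, 1, 3, 5}) = 2
G(28) = mex({0, 1, 2, 5}) = 3
G(29) = mex({0, 1, 2, 4, 5, 6}) = 3
G(30) = mex({1, 2, 4, 6}) = 0
G(31) = mex({0, 1, 2, 3, 4, 6}) = 5
G(32) = mex({1, 2, 3, 4, 7}) = 0
G(33) = mex({0, 3, 7}) = 1
G(34) = mex({0, 2, 3, 5, 7}) = 1
G(35) = mex({0, 2, 3, 5, 6}) = 1
G(36) = mex({0, 1, 2, 5, 6}) = 3
G(37) = mex({0, 1, 2, 4, 5, 6}) = 3
G(38) = mex({0, 1, 2, 4}) = 3
G(39) = mex({0, 1, 2, 3, 4, 7}) = 5
Therefore G(39) = 5.

5


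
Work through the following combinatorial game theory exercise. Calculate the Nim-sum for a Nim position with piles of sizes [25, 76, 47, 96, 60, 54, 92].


We need the XOR (exclusive or) of all pile sizes.
After XOR-ing pile 1 (size 25): 0 XOR 25 = 25
After XOR-ing pile 2 (size 76): 25 XOR 76 = 85
After XOR-ing pile 3 (size 47): 85 XOR 47 = 122
After XOR-ing pile 4 (size 96): 122 XOR 96 = 26
After XOR-ing pile 5 (size 60): 26 XOR 60 = 38
After XOR-ing pile 6 (size 54): 38 XOR 54 = 16
After XOR-ing pile 7 (size 92): 16 XOR 92 = 76
The Nim-value of this position is 76.

76


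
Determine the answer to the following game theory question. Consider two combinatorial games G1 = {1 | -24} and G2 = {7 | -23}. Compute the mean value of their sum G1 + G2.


G1 = {1 | -24}, G2 = {7 | -23}
Each is a switch {a | b} with numbers a > b; its mean value is (a + b)/2, and mean value is additive over game sums: m(G1 + G2) = m(G1) + m(G2).
Mean of G1 = (1 + (-24))/2 = -23/2 = -23/2
Mean of G2 = (7 + (-23))/2 = -16/2 = -8
Mean of G1 + G2 = -23/2 + -8 = -39/2

-39/2


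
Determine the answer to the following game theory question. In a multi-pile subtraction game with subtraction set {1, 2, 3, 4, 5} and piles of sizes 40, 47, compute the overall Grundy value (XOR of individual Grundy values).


Subtraction set: {1, 2, 3, 4, 5}
For this subtraction set, G(n) = n mod 6 (period = max + 1 = 6).
Pile 1 (size 40): G(40) = 40 mod 6 = 4
Pile 2 (size 47): G(47) = 47 mod 6 = 5
Total Grundy value = XOR of all: 4 XOR 5 = 1

1


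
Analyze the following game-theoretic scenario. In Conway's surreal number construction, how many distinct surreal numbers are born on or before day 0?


Day 0: {|} = 0 is born. Count = 1.
Day n: the number of surreal numbers born by day n is 2^(n+1) - 1.
By day 0: 2^1 - 1 = 1
By day 0: 1 surreal numbers.

1


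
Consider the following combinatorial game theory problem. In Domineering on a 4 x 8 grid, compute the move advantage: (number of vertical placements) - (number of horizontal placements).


Board is 4 x 8 (rows x cols).
Left (vertical) placements: (rows-1) * cols = 3 * 8 = 24
Right (horizontal) placements: rows * (cols-1) = 4 * 7 = 28
Advantage = Left - Right = 24 - 28 = -4

-4


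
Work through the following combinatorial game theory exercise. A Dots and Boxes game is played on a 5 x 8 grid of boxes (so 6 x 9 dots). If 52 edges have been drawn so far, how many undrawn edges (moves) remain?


Grid: 5 x 8 boxes, i.e. 6 rows and 9 columns of dots.
Horizontal edges: (rows + 1) * cols = 6 * 8 = 48
Vertical edges: rows * (cols + 1) = 5 * 9 = 45
Total edges: 48 + 45 = 93
Edges drawn: 52
Remaining: 93 - 52 = 41

41


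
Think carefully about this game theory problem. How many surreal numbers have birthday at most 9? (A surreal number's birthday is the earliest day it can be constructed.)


Day 0: {|} = 0 is born. Count = 1.
Day n: the number of surreal numbers born by day n is 2^(n+1) - 1.
By day 0: 2^1 - 1 = 1
By day 1: 2^2 - 1 = 3
By day 2: 2^3 - 1 = 7
By day 3: 2^4 - 1 = 15
By day 4: 2^5 - 1 = 31
By day 5: 2^6 - 1 = 63
By day 6: 2^7 - 1 = 127
By day 7: 2^8 - 1 = 255
By day 8: 2^9 - 1 = 511
By day 9: 2^10 - 1 = 1023
By day 9: 1023 surreal numbers.

1023


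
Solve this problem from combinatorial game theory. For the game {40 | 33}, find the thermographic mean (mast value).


Game = {40 | 33}, a switch {a | b} with numbers a > b.
Its thermograph has left wall a - t and right wall b + t, which meet at t = (a - b)/2, where both equal (a + b)/2. So the mast (mean value) is at (a + b)/2.
Mean = (40 + (33))/2 = 73/2 = 73/2

73/2


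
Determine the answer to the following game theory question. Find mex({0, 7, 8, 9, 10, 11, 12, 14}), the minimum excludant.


Set = {0, 7, 8, 9, 10, 11, 12, 14}
0 is in the set.
1 is NOT in the set. This is the mex.
mex = 1

1


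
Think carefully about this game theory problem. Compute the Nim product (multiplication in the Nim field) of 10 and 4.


Nim multiplication is bilinear over XOR: (u XOR v) * w = (u*w) XOR (v*w).
So we split each operand into its bit components and XOR the pairwise Nim products.
10 = 2 + 8 (as XOR of powers of 2).
4 = 4 (as XOR of powers of 2).
Using the standard Nim-product table on single bits:
  2*2 = 3,   2*4 = 8,   2*8 = 12,
  4*4 = 6,   4*8 = 11,  8*8 = 13,
and  1*x = x (identity), k*l = l*k (commutative).
Pairwise Nim products:
  2 * 4 = 8
  8 * 4 = 11
XOR them: 8 XOR 11 = 3.
Result: 10 * 4 = 3 (in Nim).

3


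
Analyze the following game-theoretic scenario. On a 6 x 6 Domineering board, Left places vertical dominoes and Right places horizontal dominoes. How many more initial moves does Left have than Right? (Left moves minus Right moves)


Board is 6 x 6 (rows x cols).
Left (vertical) placements: (rows-1) * cols = 5 * 6 = 30
Right (horizontal) placements: rows * (cols-1) = 6 * 5 = 30
Advantage = Left - Right = 30 - 30 = 0

0


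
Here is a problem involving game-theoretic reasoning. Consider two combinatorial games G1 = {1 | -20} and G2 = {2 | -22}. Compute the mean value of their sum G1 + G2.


G1 = {1 | -20}, G2 = {2 | -22}
Each is a switch {a | b} with numbers a > b; its mean value is (a + b)/2, and mean value is additive over game sums: m(G1 + G2) = m(G1) + m(G2).
Mean of G1 = (1 + (-20))/2 = -19/2 = -19/2
Mean of G2 = (2 + (-22))/2 = -20/2 = -10
Mean of G1 + G2 = -19/2 + -10 = -39/2

-39/2


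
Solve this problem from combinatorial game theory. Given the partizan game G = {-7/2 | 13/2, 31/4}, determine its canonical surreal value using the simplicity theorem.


Left options: {-7/2}, max = -7/2
Right options: {13/2, 31/4}, min = 13/2
All options are numbers and max(Left) < min(Right), so by the simplicity theorem the value is the simplest (earliest-born) number strictly between -7/2 and 13/2.
Integers -3 through 6 all lie strictly between -7/2 and 13/2.
Among integers, the simplest (lowest birthday = smallest |n|; 0 is born on day 0, +-n on day n) is 0.
No non-integer in the interval can be simpler: if x is a non-integer in the interval, then floor(x) or ceil(x) also lies in the interval (the interval contains an integer), and both are proper prefixes of x's sign expansion, i.e. born earlier. So the game value is 0.
Game value = 0

0


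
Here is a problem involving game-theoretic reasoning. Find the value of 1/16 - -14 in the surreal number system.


x = 1/16, y = -14
Converting to common denominator: 16
x = 1/16, y = -224/16
x - y = 1/16 - -14 = 225/16

225/16


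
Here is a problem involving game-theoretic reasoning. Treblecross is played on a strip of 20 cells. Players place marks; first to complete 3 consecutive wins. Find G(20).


Treblecross: place X on empty cells; 3-in-a-row wins.
Playing within two cells of an existing X lets the opponent win at once, so sensible play treats the cells i-2..i+2 around each X as dead. The player left with no safe cell loses, so this is a normal-play take-away game on strips of safe cells.
Placing X at cell i (0-indexed) of a strip of k safe cells leaves independent strips of sizes max(0, i-2) and max(0, k-i-3). Hence G(k) = mex{ G(max(0,i-2)) XOR G(max(0,k-i-3)) : 0 <= i < k }, with G(0) = 0.
G(1): splits (0,0):0^0=0 -> mex({0}) = 1
G(2): splits (0,0):0^0=0 -> mex({0}) = 1
G(3): splits (0,0):0^0=0 -> mex({0}) = 1
G(4): splits (0,1):0^1=1 (0,0):0^0=0 -> mex({0, 1}) = 2
G(5): splits (0,2):0^1=1 (0,1):0^1=1 (0,0):0^0=0 -> mex({0, 1}) = 2
G(6) = mex({1}) = 0
G(7) = mex({0, 1, 2}) = 3
G(8) = mex({0, 1, 2}) = 3
G(9) = mex({0, 2}) = 1
G(10) = mex({0, 2, 3}) = 1
G(11) = mex({0, 3}) = 1
G(12) = mex({1, 3}) = 0
G(13) = mex({0, 1, 2, 3}) = 4
G(14) = mex({0, 1, 2}) = 3
G(15) = mex({0, 1, 2}) = 3
G(16) = mex({0, 1, 2, 4}) = 3
G(17) = mex({0, 1, 3, 4}) = 2
G(18) = mex({0, 1, 3, 4}) = 2
G(19) = mex({0, 1, 3, 5}) = 2
G(20) = mex({0, 1, 2, 3, 5}) = 4
Therefore G(20) = 4.

4


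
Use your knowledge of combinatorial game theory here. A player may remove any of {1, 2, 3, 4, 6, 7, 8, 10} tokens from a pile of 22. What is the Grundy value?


The subtraction set is S = {1, 2, 3, 4, 6, 7, 8, 10}.
G(k) = mex{ G(k - s) : s in S, s <= k }. We compute iteratively: G(0) = 0.
G(1) = mex({0}) = 1
G(2) = mex({0, 1}) = 2
G(3) = mex({0, 1, 2}) = 3
G(4) = mex({0, 1, 2, 3}) = 4
G(5) = mex({1, 2, 3, 4}) = 0
G(6) = mex({0, 2, 3, 4}) = 1
G(7) = mex({0, 1, 3, 4}) = 2
G(8) = mex({0, 1, 2, 4}) = 3
G(9) = mex({0, 1, 2, 3}) = 4
G(10) = mex({0, 1, 2, 3, 4}) = 5
G(11) = mex({0, 1, 2, 3, 4, 5}) = 6
G(12) = mex({0, 1, 2, 3, 4, 5, 6}) = 7
G(13) = mex({0, 1, 2, 3, 4, 5, 6, 7}) = 8
G(14) = mex({1, 2, 3, 4, 5, 6, 7, 8}) = 0
G(15) = mex({0, 2, 3, 4, 6, 7, 8}) = 1
G(16) = mex({0, 1, 3, 4, 5, 7, 8}) = 2
G(17) = mex({0, 1, 2, 4, 5, 6, 8}) = 3
G(18) = mex({0, 1, 2, 3, 5, 6, 7}) = 4
G(19) = mex({1, 2, 3, 4, 6, 7, 8}) = 0
G(20) = mex({0, 2, 3, 4, 5, 7, 8}) = 1
G(21) = mex({0, 1, 3, 4, 6, 8}) = 2
G(22) = mex({0, 1, 2, 4, 7}) = 3
Therefore G(22) = 3.

3


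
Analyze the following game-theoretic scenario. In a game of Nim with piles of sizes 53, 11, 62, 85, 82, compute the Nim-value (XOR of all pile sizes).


We need the XOR (exclusive or) of all pile sizes.
After XOR-ing pile 1 (size 53): 0 XOR 53 = 53
After XOR-ing pile 2 (size 11): 53 XOR 11 = 62
After XOR-ing pile 3 (size 62): 62 XOR 62 = 0
After XOR-ing pile 4 (size 85): 0 XOR 85 = 85
After XOR-ing pile 5 (size 82): 85 XOR 82 = 7
The Nim-value of this position is 7.

7


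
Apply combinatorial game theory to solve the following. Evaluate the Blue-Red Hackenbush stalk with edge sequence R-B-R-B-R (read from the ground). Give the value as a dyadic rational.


Edges (from ground): R-B-R-B-R
By Berlekamp's sign-expansion rule, a Blue-Red Hackenbush stalk has the value of the surreal number whose sign sequence is the edge sequence with B -> + and R -> -.
Sign sequence: -+-+-
Trace the sign expansion in the surreal number tree, starting from 0:
Edge 1: R (sign -) -> bounds (-inf, 0), value = -1
Edge 2: B (sign +) -> bounds (-1, 0), value = -1/2
Edge 3: R (sign -) -> bounds (-1, -1/2), value = -3/4
Edge 4: B (sign +) -> bounds (-3/4, -1/2), value = -5/8
Edge 5: R (sign -) -> bounds (-3/4, -5/8), value = -11/16
Game value = -11/16

-11/16


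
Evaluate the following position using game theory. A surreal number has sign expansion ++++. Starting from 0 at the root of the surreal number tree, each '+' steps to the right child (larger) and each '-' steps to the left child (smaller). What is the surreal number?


Sign expansion: ++++
Rule: track bounds (lo, hi), initially (-inf, +inf). On '+', the current value becomes lo and we move to the simplest number in (value, hi): value + 1 if hi = +inf, otherwise the midpoint (value + hi)/2. On '-', the current value becomes hi and we move to value - 1 if lo = -inf, otherwise the midpoint (lo + value)/2.
Start at 0.
Step 1: sign = +, move right. Bounds: (0, +inf). Value = 1
Step 2: sign = +, move right. Bounds: (1, +inf). Value = 2
Step 3: sign = +, move right. Bounds: (2, +inf). Value = 3
Step 4: sign = +, move right. Bounds: (3, +inf). Value = 4
The surreal number with sign expansion ++++ is 4.

4


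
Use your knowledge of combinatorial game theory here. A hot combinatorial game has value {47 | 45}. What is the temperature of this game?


The game is {47 | 45}, a switch {a | b} with numbers a > b.
Cooling {a | b} by t gives {a - t | b + t}, which stops being hot when a - t = b + t, i.e. at t = (a - b)/2. So the temperature of a switch is (a - b)/2.
Temperature = (Left option - Right option) / 2
= (47 - (45)) / 2
= 2 / 2
= 1

1


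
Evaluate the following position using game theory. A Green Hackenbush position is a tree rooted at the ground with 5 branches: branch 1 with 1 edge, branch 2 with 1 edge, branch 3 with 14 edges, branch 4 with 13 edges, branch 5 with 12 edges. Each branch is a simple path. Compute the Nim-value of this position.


The tree has 5 branches from the ground vertex.
In Green Hackenbush, the Nim-value of a simple path of length k is k.
Branch 1: length 1, Nim-value = 1
Branch 2: length 1, Nim-value = 1
Branch 3: length 14, Nim-value = 14
Branch 4: length 13, Nim-value = 13
Branch 5: length 12, Nim-value = 12
Total Nim-value = XOR of all branch values:
0 XOR 1 = 1
1 XOR 1 = 0
0 XOR 14 = 14
14 XOR 13 = 3
3 XOR 12 = 15
Nim-value of the tree = 15

15


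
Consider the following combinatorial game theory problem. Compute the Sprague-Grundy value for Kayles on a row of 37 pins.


Kayles: a move removes 1 or 2 adjacent pins from a contiguous row.
Removing pins from a row of k leaves two independent rows (a, b) with a + b = k - 1 (one pin) or a + b = k - 2 (two pins); an end removal gives a = 0.
By Sprague-Grundy, G(k) = mex{ G(a) XOR G(b) } over all these splits. G(0) = 0.
G(1): splits (0,0):0^0=0 -> mex({0}) = 1
G(2): splits (0,1):0^1=1 (0,0):0^0=0 -> mex({0, 1}) = 2
G(3): splits (0,2):0^2=2 (1,1):1^1=0 (0,1):0^1=1 -> mex({0, 1, 2}) = 3
G(4): splits (0,3):0^3=3 (1,2):1^2=3 (0,2):0^2=2 (1,1):1^1=0 -> mex({0, 2, 3}) = 1
G(5): splits (0,4):0^1=1 (1,3):1^3=2 (2,2):2^2=0 (0,3):0^3=3 (1,2):1^2=3 -> mex({0, 1, 2, 3}) = 4
G(6) = mex({0, 1, 2, 4}) = 3
G(7) = mex({0, 1, 3, 4, 5}) = 2
G(8) = mex({0, 2, 3, 5, 6}) = 1
G(9) = mex({0, 1, 2, 3, 6, 7}) = 4
G(10) = mex({0, 1, 3, 4, 5, 7}) = 2
G(11) = mex({0, 1, 2, 3, 4, 5}) = 6
G(12) = mex({0, 1, 2, 3, 5, 6, 7}) = 4
G(13) = mex({0, 2, 3, 4, 6, 7}) = 1
G(14) = mex({0, 1, 4, 5, 6, 7}) = 2
G(15) = mex({0, 1, 2, 3, 4, 5, 6}) = 7
G(16) = mex({0, 2, 3, 5, 6, 7}) = 1
G(17) = mex({0, 1, 2, 3, 5, 6, 7}) = 4
G(18) = mex({0, 1, 2, 4, 5, 6}) = 3
G(19) = mex({0, 1, 3, 4, 5, 7}) = 2
G(20) = mex({0, 2, 3, 4, 5, 6, 7}) = 1
G(21) = mex({0, 1, 2, 3, 5, 6, 7}) = 4
G(22) = mex({0, 1, 2, 3, 4, 5, 7}) = 6
G(23) = mex({0, 1, 2, 3, 4, 5, 6}) = 7
G(24) = mex({0, 1, 2, 3, 5, 6, 7}) = 4
G(25) = mex({0, 2, 3, 4, 6, 7}) = 1
G(26) = mex({0, 1, 3, 4, 5, 6, 7}) = 2
G(27) = mex({0, 1, 2, 3, 4, 5, 6, 7}) = 8
G(28) = mex({0, 1, 2, 3, 4, 6, 7, 8}) = 5
G(29) = mex({0, 1, 2, 3, 5, 6, 7, 8, 9}) = 4
G(30) = mex({0, 1, 2, 3, 4, 5, 6, 9, 10}) = 7
G(31) = mex({0, 1, 3, 4, 5, 7, 10, 11}) = 2
G(32) = mex({0, 2, 3, 4, 5, 6, 7, 9, 11}) = 1
G(33) = mex({0, 1, 2, 3, 4, 5, 6, 7, 9, 12}) = 8
G(34) = mex({0, 1, 2, 3, 4, 5, 7, 8, 11, 12}) = 6
G(35) = mex({0, 1, 2, 3, 4, 5, 6, 8, 9, 10, 11}) = 7
G(36) = mex({0, 1, 2, 3, 5, 6, 7, 9, 10}) = 4
G(37) = mex({0, 2, 3, 4, 6, 7, 9, 10, 11, 12}) = 1
Therefore G(37) = 1.

1


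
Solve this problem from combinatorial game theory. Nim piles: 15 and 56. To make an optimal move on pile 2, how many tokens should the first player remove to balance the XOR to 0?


Piles: 15 and 56
Current XOR: 15 XOR 56 = 55 (non-zero, so this is an N-position).
To make the XOR zero, we need to find a move that balances the piles.
For pile 2 (size 56): target = 56 XOR 55 = 15
We reduce pile 2 from 56 to 15.
Tokens removed: 56 - 15 = 41
Verification: 15 XOR 15 = 0

41


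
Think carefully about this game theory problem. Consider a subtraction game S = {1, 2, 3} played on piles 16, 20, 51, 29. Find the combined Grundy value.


Subtraction set: {1, 2, 3}
For this subtraction set, G(n) = n mod 4 (period = max + 1 = 4).
Pile 1 (size 16): G(16) = 16 mod 4 = 0
Pile 2 (size 20): G(20) = 20 mod 4 = 0
Pile 3 (size 51): G(51) = 51 mod 4 = 3
Pile 4 (size 29): G(29) = 29 mod 4 = 1
Total Grundy value = XOR of all: 0 XOR 0 XOR 3 XOR 1 = 2

2


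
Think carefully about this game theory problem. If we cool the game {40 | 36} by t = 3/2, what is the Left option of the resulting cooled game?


Original game: {40 | 36} (a switch {a | b} with a > b).
Cooling by t (for t below the temperature (a - b)/2 = 2) taxes each move by t: {a | b} cooled by t is {a - t | b + t}.
Cooling amount: t = 3/2
Cooled Left option: 40 - 3/2 = 77/2
Cooled Right option: 36 + 3/2 = 75/2
Cooled game: {77/2 | 75/2}
Left option = 77/2

77/2


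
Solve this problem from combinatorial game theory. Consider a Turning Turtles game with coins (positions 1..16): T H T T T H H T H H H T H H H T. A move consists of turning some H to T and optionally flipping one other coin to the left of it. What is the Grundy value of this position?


Coins: T H T T T H H T H H H T H H H T
Key fact: a single head at position k behaves exactly like a Nim heap of size k (turning it to T and optionally flipping a coin at j < k corresponds to moving the heap from k to j, or to 0), and heads combine as a disjunctive sum (two heads at the same place would cancel, matching j XOR j = 0). So the Nim-value is the XOR of the 1-indexed positions of the heads.
Face-up positions (1-indexed): [2, 6, 7, 9, 10, 11, 13, 14, 15]
XOR 0 with 2: 0 XOR 2 = 2
XOR 2 with 6: 2 XOR 6 = 4
XOR 4 with 7: 4 XOR 7 = 3
XOR 3 with 9: 3 XOR 9 = 10
XOR 10 with 10: 10 XOR 10 = 0
XOR 0 with 11: 0 XOR 11 = 11
XOR 11 with 13: 11 XOR 13 = 6
XOR 6 with 14: 6 XOR 14 = 8
XOR 8 with 15: 8 XOR 15 = 7
Nim-value = 7

7
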